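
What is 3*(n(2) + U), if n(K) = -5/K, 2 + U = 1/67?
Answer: -1803/134 ≈ -13.455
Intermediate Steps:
U = -133/67 (U = -2 + 1/67 = -133/67 ≈ -1.9851)
3*(n(2) + U) = 3*(-5/2 - 133/67) = 3*(-601/134) = -1803/134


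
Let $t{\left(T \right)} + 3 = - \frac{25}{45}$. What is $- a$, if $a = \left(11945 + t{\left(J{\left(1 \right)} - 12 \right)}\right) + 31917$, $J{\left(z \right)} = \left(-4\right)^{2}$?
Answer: $- \frac{394726}{9} \approx -43858.0$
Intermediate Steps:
$J{\left(z \right)} = 16$
$t{\left(T \right)} = - \frac{32}{9}$ ($t{\left(T \right)} = -3 - \frac{25}{45} = -3 - \frac{5}{9} = - \frac{32}{9}$)
$a = \frac{394726}{9}$ ($a = \left(11945 - \frac{32}{9}\right) + 31917 = \frac{107473}{9} + 31917 = \frac{394726}{9} \approx 43858.0$)
$- a = \left(-1\right) \frac{394726}{9} = - \frac{394726}{9}$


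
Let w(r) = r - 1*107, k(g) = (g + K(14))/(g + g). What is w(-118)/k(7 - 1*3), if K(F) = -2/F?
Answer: -1400/3 ≈ -466.67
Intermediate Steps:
k(g) = (-⅐ + g)/(2*g) (k(g) = (g - 2/14)/(g + g) = (g - 2*1/14)/((2*g)) = (g - ⅐)*(1/(2*g)) = (-⅐ + g)*(1/(2*g)) = (-⅐ + g)/(2*g))
w(r) = -107 + r (w(r) = r - 107 = -107 + r)
w(-118)/k(7 - 1*3) = (-107 - 118)/(((-1 + 7*(7 - 1*3))/(14*(7 - 1*3)))) = -225*14*(7 - 3)/(-1 + 7*(7 - 3)) = -225*56/(-1 + 7*4) = -225*56/(-1 + 28) = -225/((1/14)*(¼)*27) = -225/27/56 = -225*56/27 = -1400/3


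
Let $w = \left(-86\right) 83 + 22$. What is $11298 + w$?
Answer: $4182$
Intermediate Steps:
$w = -7116$ ($w = -7138 + 22 = -7116$)
$11298 + w = 11298 - 7116 = 4182$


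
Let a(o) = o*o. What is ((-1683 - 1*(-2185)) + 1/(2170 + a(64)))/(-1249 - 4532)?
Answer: -1048511/12074582 ≈ -0.086836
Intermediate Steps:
a(o) = o²
((-1683 - 1*(-2185)) + 1/(2170 + a(64)))/(-1249 - 4532) = ((-1683 - 1*(-2185)) + 1/(2170 + 64²))/(-1249 - 4532) = ((-1683 + 2185) + 1/(2170 + 4096))/(-5781) = (502 + 1/6266)*(-1/5781) = (3145533/6266)*(-1/5781) = -1048511/12074582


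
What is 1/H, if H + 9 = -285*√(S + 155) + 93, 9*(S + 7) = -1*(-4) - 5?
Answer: -84/12005219 - 1045*√11/12005219 ≈ -0.00029569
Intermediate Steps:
S = -64/9 (S = -7 + (-1*(-4) - 5)/9 = -7 + (4 - 5)/9 = -7 + (⅑)*(-1) = -7 - ⅑ = -64/9 ≈ -7.1111)
H = 84 - 1045*√11 (H = -9 + (-285*√(-64/9 + 155) + 93) = -9 + (-1045*√11 + 93) = -9 + (93 - 1045*√11) = 84 - 1045*√11 ≈ -3381.9)
1/H = 1/(84 - 1045*√11)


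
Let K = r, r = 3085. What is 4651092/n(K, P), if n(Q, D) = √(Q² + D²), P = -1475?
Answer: 2325546*√467714/1169285 ≈ 1360.2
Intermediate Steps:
K = 3085
n(Q, D) = √(D² + Q²)
4651092/n(K, P) = 4651092/(√((-1475)² + 3085²)) = 4651092/(√(2175625 + 9517225)) = 4651092/(√11692850) = 4651092/((5*√467714)) = 4651092*(√467714/2338570) = 2325546*√467714/1169285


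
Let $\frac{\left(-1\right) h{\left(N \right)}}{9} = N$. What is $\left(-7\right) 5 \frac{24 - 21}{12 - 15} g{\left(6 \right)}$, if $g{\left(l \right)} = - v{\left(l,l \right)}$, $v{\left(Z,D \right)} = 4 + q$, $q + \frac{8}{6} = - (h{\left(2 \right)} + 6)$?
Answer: $- \frac{1540}{3} \approx -513.33$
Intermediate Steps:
$h{\left(N \right)} = - 9 N$
$q = \frac{32}{3}$ ($q = - \frac{4}{3} - \left(\left(-9\right) 2 + 6\right) = - \frac{4}{3} - \left(-18 + 6\right) = - \frac{4}{3} - -12 = - \frac{4}{3} + 12 = \frac{32}{3} \approx 10.667$)
$v{\left(Z,D \right)} = \frac{44}{3}$ ($v{\left(Z,D \right)} = 4 + \frac{32}{3} = \frac{44}{3}$)
$g{\left(l \right)} = - \frac{44}{3}$ ($g{\left(l \right)} = \left(-1\right) \frac{44}{3} = - \frac{44}{3}$)
$\left(-7\right) 5 \frac{24 - 21}{12 - 15} g{\left(6 \right)} = \left(-7\right) 5 \frac{24 - 21}{12 - 15} \left(- \frac{44}{3}\right) = - 35 \frac{3}{-3} \left(- \frac{44}{3}\right) = - 35 \cdot 3 \left(- \frac{1}{3}\right) \left(- \frac{44}{3}\right) = \left(-35\right) \left(-1\right) \left(- \frac{44}{3}\right) = 35 \left(- \frac{44}{3}\right) = - \frac{1540}{3}$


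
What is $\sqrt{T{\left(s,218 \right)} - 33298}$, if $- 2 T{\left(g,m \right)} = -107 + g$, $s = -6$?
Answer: $\frac{3 i \sqrt{14774}}{2} \approx 182.32 i$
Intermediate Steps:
$T{\left(g,m \right)} = \frac{107}{2} - \frac{g}{2}$ ($T{\left(g,m \right)} = - \frac{-107 + g}{2} = \frac{107}{2} - \frac{g}{2}$)
$\sqrt{T{\left(s,218 \right)} - 33298} = \sqrt{\left(\frac{107}{2} - -3\right) - 33298} = \sqrt{\left(\frac{107}{2} + 3\right) - 33298} = \sqrt{\frac{113}{2} - 33298} = \sqrt{- \frac{66483}{2}} = \frac{3 i \sqrt{14774}}{2}$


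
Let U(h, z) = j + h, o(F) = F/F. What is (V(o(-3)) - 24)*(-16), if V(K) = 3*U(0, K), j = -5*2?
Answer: 864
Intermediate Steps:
j = -10
o(F) = 1
U(h, z) = -10 + h
V(K) = -30 (V(K) = 3*(-10 + 0) = 3*(-10) = -30)
(V(o(-3)) - 24)*(-16) = (-30 - 24)*(-16) = -54*(-16) = 864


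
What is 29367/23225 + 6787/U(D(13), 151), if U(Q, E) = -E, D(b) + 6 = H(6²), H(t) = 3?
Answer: -153193658/3506975 ≈ -43.683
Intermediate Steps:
D(b) = -3 (D(b) = -6 + 3 = -3)
29367/23225 + 6787/U(D(13), 151) = 29367/23225 + 6787/((-1*151)) = 29367*(1/23225) + 6787/(-151) = 29367/23225 + 6787*(-1/151) = 29367/23225 - 6787/151 = -153193658/3506975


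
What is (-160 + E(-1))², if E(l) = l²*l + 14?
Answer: 21609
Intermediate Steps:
E(l) = 14 + l³ (E(l) = l³ + 14 = 14 + l³)
(-160 + E(-1))² = (-160 + (14 + (-1)³))² = (-160 + (14 - 1))² = (-160 + 13)² = (-147)² = 21609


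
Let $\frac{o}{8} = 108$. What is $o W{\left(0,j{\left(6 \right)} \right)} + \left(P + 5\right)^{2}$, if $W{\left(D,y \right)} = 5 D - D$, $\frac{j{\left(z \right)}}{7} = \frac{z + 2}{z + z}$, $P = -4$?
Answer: $1$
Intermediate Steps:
$j{\left(z \right)} = \frac{7 \left(2 + z\right)}{2 z}$ ($j{\left(z \right)} = 7 \frac{z + 2}{z + z} = 7 \frac{2 + z}{2 z} = \frac{7 \left(2 + z\right)}{2 z}$)
$W{\left(D,y \right)} = 4 D$
$o = 864$ ($o = 8 \cdot 108 = 864$)
$o W{\left(0,j{\left(6 \right)} \right)} + \left(P + 5\right)^{2} = 864 \cdot 4 \cdot 0 + \left(-4 + 5\right)^{2} = 864 \cdot 0 + 1^{2} = 0 + 1 = 1$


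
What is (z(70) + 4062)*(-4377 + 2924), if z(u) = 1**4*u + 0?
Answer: -6003796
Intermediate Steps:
z(u) = u (z(u) = 1*u + 0 = u + 0 = u)
(z(70) + 4062)*(-4377 + 2924) = (70 + 4062)*(-4377 + 2924) = 4132*(-1453) = -6003796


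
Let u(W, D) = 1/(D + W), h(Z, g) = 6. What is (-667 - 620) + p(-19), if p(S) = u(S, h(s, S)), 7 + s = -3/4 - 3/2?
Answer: -16732/13 ≈ -1287.1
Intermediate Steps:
s = -37/4 (s = -7 + (-3/4 - 3/2) = -7 + (-3*¼ - 3*½) = -7 + (-¾ - 3/2) = -7 - 9/4 = -37/4 ≈ -9.2500)
p(S) = 1/(6 + S)
(-667 - 620) + p(-19) = (-667 - 620) + 1/(6 - 19) = -1287 + 1/(-13) = -1287 - 1/13 = -16732/13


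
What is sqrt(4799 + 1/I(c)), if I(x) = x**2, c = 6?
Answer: sqrt(172765)/6 ≈ 69.275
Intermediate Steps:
sqrt(4799 + 1/I(c)) = sqrt(4799 + 1/(6**2)) = sqrt(4799 + 1/36) = sqrt(172765/36) = sqrt(172765)/6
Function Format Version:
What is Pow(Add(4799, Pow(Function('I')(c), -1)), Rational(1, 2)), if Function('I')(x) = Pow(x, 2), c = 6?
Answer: Mul(Rational(1, 6), Pow(172765, Rational(1, 2))) ≈ 69.275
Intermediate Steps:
Pow(Add(4799, Pow(Function('I')(c), -1)), Rational(1, 2)) = Pow(Add(4799, Pow(Pow(6, 2), -1)), Rational(1, 2)) = Pow(Add(4799, Pow(36, -1)), Rational(1, 2)) = Pow(Add(4799, Rational(1, 36)), Rational(1, 2)) = Pow(Rational(172765, 36), Rational(1, 2)) = Mul(Rational(1, 6), Pow(172765, Rational(1, 2)))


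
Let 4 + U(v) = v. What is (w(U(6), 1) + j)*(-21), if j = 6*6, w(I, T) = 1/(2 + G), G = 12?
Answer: -1515/2 ≈ -757.50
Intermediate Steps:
U(v) = -4 + v
w(I, T) = 1/14 (w(I, T) = 1/(2 + 12) = 1/14)
j = 36
(w(U(6), 1) + j)*(-21) = (1/14 + 36)*(-21) = (505/14)*(-21) = -1515/2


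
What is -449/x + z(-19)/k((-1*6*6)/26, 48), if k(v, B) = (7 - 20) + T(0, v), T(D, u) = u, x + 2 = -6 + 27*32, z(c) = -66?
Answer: 59135/14552 ≈ 4.0637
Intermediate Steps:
x = 856 (x = -2 + (-6 + 27*32) = -2 + (-6 + 864) = -2 + 858 = 856)
k(v, B) = -13 + v (k(v, B) = (7 - 20) + v = -13 + v)
-449/x + z(-19)/k((-1*6*6)/26, 48) = -449/856 - 66/(-13 + (-1*6*6)/26) = -449*1/856 - 66/(-13 - 6*6*(1/26)) = -449/856 - 66/(-13 - 36*1/26) = -449/856 - 66/(-13 - 18/13) = -449/856 - 66/(-187/13) = -449/856 - 66*(-13/187) = -449/856 + 78/17 = 59135/14552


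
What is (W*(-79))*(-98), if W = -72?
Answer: -557424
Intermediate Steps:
(W*(-79))*(-98) = -72*(-79)*(-98) = 5688*(-98) = -557424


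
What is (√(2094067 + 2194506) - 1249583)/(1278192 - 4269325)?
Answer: 1249583/2991133 - √4288573/2991133 ≈ 0.41707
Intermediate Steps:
(√(2094067 + 2194506) - 1249583)/(1278192 - 4269325) = (√4288573 - 1249583)/(-2991133) = (-1249583 + √4288573)*(-1/2991133) = 1249583/2991133 - √4288573/2991133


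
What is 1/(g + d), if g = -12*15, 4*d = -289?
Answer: -4/1009 ≈ -0.0039643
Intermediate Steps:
d = -289/4 (d = (¼)*(-289) = -289/4 ≈ -72.250)
g = -180
1/(g + d) = 1/(-180 - 289/4) = 1/(-1009/4) = -4/1009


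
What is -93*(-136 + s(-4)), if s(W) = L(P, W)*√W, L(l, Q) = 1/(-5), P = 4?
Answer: 12648 + 186*I/5 ≈ 12648.0 + 37.2*I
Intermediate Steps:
L(l, Q) = -⅕
s(W) = -√W/5
-93*(-136 + s(-4)) = -93*(-136 - 2*I/5) = 12648 + 186*I/5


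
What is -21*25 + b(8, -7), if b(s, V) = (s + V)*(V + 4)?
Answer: -528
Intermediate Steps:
b(s, V) = (4 + V)*(V + s) (b(s, V) = (V + s)*(4 + V) = (4 + V)*(V + s))
-21*25 + b(8, -7) = -21*25 + ((-7)² + 4*(-7) + 4*8 - 7*8) = -525 + (49 - 28 + 32 - 56) = -525 - 3 = -528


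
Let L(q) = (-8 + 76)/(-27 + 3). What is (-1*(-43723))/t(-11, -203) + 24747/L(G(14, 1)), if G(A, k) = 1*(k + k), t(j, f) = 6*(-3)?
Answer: -3415967/306 ≈ -11163.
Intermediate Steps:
t(j, f) = -18
G(A, k) = 2*k (G(A, k) = 1*(2*k) = 2*k)
L(q) = -17/6 (L(q) = 68/(-24) = 68*(-1/24) = -17/6)
(-1*(-43723))/t(-11, -203) + 24747/L(G(14, 1)) = -1*(-43723)/(-18) + 24747/(-17/6) = 43723*(-1/18) + 24747*(-6/17) = -43723/18 - 148482/17 = -3415967/306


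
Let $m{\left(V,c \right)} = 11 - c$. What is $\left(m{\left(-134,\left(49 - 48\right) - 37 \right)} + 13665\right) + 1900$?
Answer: $15612$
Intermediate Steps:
$\left(m{\left(-134,\left(49 - 48\right) - 37 \right)} + 13665\right) + 1900 = \left(\left(11 - \left(\left(49 - 48\right) - 37\right)\right) + 13665\right) + 1900 = \left(\left(11 - \left(1 - 37\right)\right) + 13665\right) + 1900 = \left(\left(11 - -36\right) + 13665\right) + 1900 = \left(\left(11 + 36\right) + 13665\right) + 1900 = \left(47 + 13665\right) + 1900 = 13712 + 1900 = 15612$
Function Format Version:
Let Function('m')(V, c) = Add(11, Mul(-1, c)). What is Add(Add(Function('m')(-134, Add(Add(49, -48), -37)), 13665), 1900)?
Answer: 15612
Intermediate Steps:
Add(Add(Function('m')(-134, Add(Add(49, -48), -37)), 13665), 1900) = Add(Add(Add(11, Mul(-1, Add(Add(49, -48), -37))), 13665), 1900) = Add(Add(Add(11, Mul(-1, Add(1, -37))), 13665), 1900) = Add(Add(Add(11, Mul(-1, -36)), 13665), 1900) = Add(Add(Add(11, 36), 13665), 1900) = Add(Add(47, 13665), 1900) = Add(13712, 1900) = 15612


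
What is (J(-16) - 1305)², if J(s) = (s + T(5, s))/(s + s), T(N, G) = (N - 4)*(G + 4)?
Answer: 108847489/64 ≈ 1.7007e+6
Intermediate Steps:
T(N, G) = (-4 + N)*(4 + G)
J(s) = (4 + 2*s)/(2*s) (J(s) = (s + (-16 - 4*s + 4*5 + s*5))/(s + s) = (s + (-16 - 4*s + 20 + 5*s))/((2*s)) = (s + (4 + s))*(1/(2*s)) = (4 + 2*s)*(1/(2*s)) = (4 + 2*s)/(2*s))
(J(-16) - 1305)² = ((2 - 16)/(-16) - 1305)² = (-1/16*(-14) - 1305)² = (7/8 - 1305)² = (-10433/8)² = 108847489/64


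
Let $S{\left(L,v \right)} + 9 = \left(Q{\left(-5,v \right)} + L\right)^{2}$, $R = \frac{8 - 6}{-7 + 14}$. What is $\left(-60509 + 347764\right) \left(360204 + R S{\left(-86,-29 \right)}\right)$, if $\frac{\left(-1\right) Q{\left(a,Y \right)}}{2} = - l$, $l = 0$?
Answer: $\frac{728536705510}{7} \approx 1.0408 \cdot 10^{11}$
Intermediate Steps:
$R = \frac{2}{7} \approx 0.28571$
$Q{\left(a,Y \right)} = 0$ ($Q{\left(a,Y \right)} = - 2 \left(\left(-1\right) 0\right) = \left(-2\right) 0 = 0$)
$S{\left(L,v \right)} = -9 + L^{2}$ ($S{\left(L,v \right)} = -9 + \left(0 + L\right)^{2} = -9 + L^{2}$)
$\left(-60509 + 347764\right) \left(360204 + R S{\left(-86,-29 \right)}\right) = \left(-60509 + 347764\right) \left(360204 + \frac{2 \left(-9 + \left(-86\right)^{2}\right)}{7}\right) = 287255 \left(360204 + \frac{2 \left(-9 + 7396\right)}{7}\right) = 287255 \left(360204 + \frac{2}{7} \cdot 7387\right) = 287255 \left(360204 + \frac{14774}{7}\right) = 287255 \cdot \frac{2536202}{7} = \frac{728536705510}{7}$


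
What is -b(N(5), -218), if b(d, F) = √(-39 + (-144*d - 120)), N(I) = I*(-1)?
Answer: -√561 ≈ -23.685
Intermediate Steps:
N(I) = -I
b(d, F) = √(-159 - 144*d) (b(d, F) = √(-39 + (-120 - 144*d)) = √(-159 - 144*d))
-b(N(5), -218) = -√(-159 - (-144)*5) = -√(-159 - 144*(-5)) = -√(-159 + 720) = -√561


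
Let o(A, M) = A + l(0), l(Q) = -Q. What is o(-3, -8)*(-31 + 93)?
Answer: -186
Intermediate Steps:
o(A, M) = A (o(A, M) = A - 1*0 = A + 0 = A)
o(-3, -8)*(-31 + 93) = -3*(-31 + 93) = -3*62 = -186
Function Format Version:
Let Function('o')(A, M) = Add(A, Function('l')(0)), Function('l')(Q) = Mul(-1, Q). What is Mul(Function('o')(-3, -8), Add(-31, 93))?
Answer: -186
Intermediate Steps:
Function('o')(A, M) = A (Function('o')(A, M) = Add(A, Mul(-1, 0)) = Add(A, 0) = A)
Mul(Function('o')(-3, -8), Add(-31, 93)) = Mul(-3, Add(-31, 93)) = Mul(-3, 62) = -186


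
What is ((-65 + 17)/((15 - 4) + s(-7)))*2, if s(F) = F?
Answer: -24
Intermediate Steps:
((-65 + 17)/((15 - 4) + s(-7)))*2 = ((-65 + 17)/((15 - 4) - 7))*2 = -48/(11 - 7)*2 = -48/4*2 = -48*¼*2 = -12*2 = -24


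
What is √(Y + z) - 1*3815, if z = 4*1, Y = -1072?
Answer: -3815 + 2*I*√267 ≈ -3815.0 + 32.68*I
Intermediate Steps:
z = 4
√(Y + z) - 1*3815 = √(-1072 + 4) - 1*3815 = √(-1068) - 3815 = 2*I*√267 - 3815 = -3815 + 2*I*√267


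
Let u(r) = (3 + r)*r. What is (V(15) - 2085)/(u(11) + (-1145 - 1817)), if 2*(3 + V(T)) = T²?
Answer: 439/624 ≈ 0.70353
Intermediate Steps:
V(T) = -3 + T²/2
u(r) = r*(3 + r)
(V(15) - 2085)/(u(11) + (-1145 - 1817)) = ((-3 + (½)*15²) - 2085)/(11*(3 + 11) + (-1145 - 1817)) = ((-3 + (½)*225) - 2085)/(11*14 - 2962) = ((-3 + 225/2) - 2085)/(154 - 2962) = (219/2 - 2085)/(-2808) = -3951/2*(-1/2808) = 439/624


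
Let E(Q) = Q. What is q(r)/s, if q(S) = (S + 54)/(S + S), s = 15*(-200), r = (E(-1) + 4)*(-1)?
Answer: 17/6000 ≈ 0.0028333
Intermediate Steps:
r = -3 (r = (-1 + 4)*(-1) = 3*(-1) = -3)
s = -3000
q(S) = (54 + S)/(2*S) (q(S) = (54 + S)/((2*S)) = (54 + S)*(1/(2*S)) = (54 + S)/(2*S))
q(r)/s = ((1/2)*(54 - 3)/(-3))/(-3000) = ((1/2)*(-1/3)*51)*(-1/3000) = -17/2*(-1/3000) = 17/6000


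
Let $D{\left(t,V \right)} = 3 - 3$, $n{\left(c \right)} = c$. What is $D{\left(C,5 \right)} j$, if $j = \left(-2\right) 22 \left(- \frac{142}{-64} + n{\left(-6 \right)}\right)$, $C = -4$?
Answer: $0$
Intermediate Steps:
$j = \frac{1331}{8}$ ($j = \left(-2\right) 22 \left(- \frac{142}{-64} - 6\right) = - 44 \left(\left(-142\right) \left(- \frac{1}{64}\right) - 6\right) = - 44 \left(\frac{71}{32} - 6\right) = \left(-44\right) \left(- \frac{121}{32}\right) = \frac{1331}{8} \approx 166.38$)
$D{\left(t,V \right)} = 0$
$D{\left(C,5 \right)} j = 0 \cdot \frac{1331}{8} = 0$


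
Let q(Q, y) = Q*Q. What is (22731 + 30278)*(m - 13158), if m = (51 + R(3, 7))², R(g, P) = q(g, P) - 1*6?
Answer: -542918178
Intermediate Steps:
q(Q, y) = Q²
R(g, P) = -6 + g² (R(g, P) = g² - 1*6 = g² - 6 = -6 + g²)
m = 2916 (m = (51 + (-6 + 3²))² = (51 + (-6 + 9))² = (51 + 3)² = 54² = 2916)
(22731 + 30278)*(m - 13158) = (22731 + 30278)*(2916 - 13158) = 53009*(-10242) = -542918178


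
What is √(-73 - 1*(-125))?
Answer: 2*√13 ≈ 7.2111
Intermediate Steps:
√(-73 - 1*(-125)) = √(-73 + 125) = √52 = 2*√13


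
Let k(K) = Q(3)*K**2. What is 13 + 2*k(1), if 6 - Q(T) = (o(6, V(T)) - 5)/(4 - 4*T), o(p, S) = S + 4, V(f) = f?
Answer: 51/2 ≈ 25.500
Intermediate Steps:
o(p, S) = 4 + S
Q(T) = 6 - (-1 + T)/(4 - 4*T) (Q(T) = 6 - ((4 + T) - 5)/(4 - 4*T) = 6 - (-1 + T)/(4 - 4*T))
k(K) = 25*K**2/4
13 + 2*k(1) = 13 + 2*((25/4)*1**2) = 13 + 2*((25/4)*1) = 13 + 2*(25/4) = 13 + 25/2 = 51/2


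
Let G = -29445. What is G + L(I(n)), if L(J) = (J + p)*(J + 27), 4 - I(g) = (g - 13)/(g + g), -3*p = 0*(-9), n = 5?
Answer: -732309/25 ≈ -29292.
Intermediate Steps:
p = 0 (p = -0*(-9) = -⅓*0 = 0)
I(g) = 4 - (-13 + g)/(2*g) (I(g) = 4 - (g - 13)/(g + g) = 4 - (-13 + g)/(2*g))
L(J) = J*(27 + J) (L(J) = (J + 0)*(J + 27) = J*(27 + J))
G + L(I(n)) = -29445 + ((½)*(13 + 7*5)/5)*(27 + (½)*(13 + 7*5)/5) = -29445 + ((½)*(⅕)*(13 + 35))*(27 + (½)*(⅕)*(13 + 35)) = -29445 + ((½)*(⅕)*48)*(27 + (½)*(⅕)*48) = -29445 + 24*(27 + 24/5)/5 = -29445 + (24/5)*(159/5) = -29445 + 3816/25 = -732309/25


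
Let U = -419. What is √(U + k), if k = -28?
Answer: I*√447 ≈ 21.142*I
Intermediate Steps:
√(U + k) = √(-419 - 28) = √(-447) = I*√447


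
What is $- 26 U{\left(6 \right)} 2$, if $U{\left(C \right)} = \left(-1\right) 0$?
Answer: $0$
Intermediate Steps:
$U{\left(C \right)} = 0$
$- 26 U{\left(6 \right)} 2 = \left(-26\right) 0 \cdot 2 = 0 \cdot 2 = 0$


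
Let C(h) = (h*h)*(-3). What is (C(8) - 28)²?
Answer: 48400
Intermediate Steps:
C(h) = -3*h² (C(h) = h²*(-3) = -3*h²)
(C(8) - 28)² = (-3*8² - 28)² = (-3*64 - 28)² = (-192 - 28)² = (-220)² = 48400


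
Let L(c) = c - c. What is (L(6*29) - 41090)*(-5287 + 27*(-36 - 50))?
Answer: 312653810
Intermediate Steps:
L(c) = 0
(L(6*29) - 41090)*(-5287 + 27*(-36 - 50)) = (0 - 41090)*(-5287 + 27*(-36 - 50)) = -41090*(-5287 + 27*(-86)) = -41090*(-5287 - 2322) = -41090*(-7609) = 312653810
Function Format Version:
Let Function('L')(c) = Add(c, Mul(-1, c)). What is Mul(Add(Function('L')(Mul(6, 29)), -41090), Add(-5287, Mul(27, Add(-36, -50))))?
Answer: 312653810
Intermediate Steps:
Function('L')(c) = 0
Mul(Add(Function('L')(Mul(6, 29)), -41090), Add(-5287, Mul(27, Add(-36, -50)))) = Mul(Add(0, -41090), Add(-5287, Mul(27, Add(-36, -50)))) = Mul(-41090, Add(-5287, Mul(27, -86))) = Mul(-41090, Add(-5287, -2322)) = Mul(-41090, -7609) = 312653810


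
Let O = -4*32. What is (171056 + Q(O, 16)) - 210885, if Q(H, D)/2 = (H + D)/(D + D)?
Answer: -39836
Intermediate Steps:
O = -128
Q(H, D) = (D + H)/D (Q(H, D) = 2*((H + D)/(D + D)) = 2*((D + H)/((2*D))) = 2*((D + H)*(1/(2*D))) = 2*((D + H)/(2*D)) = (D + H)/D)
(171056 + Q(O, 16)) - 210885 = (171056 + (16 - 128)/16) - 210885 = (171056 + (1/16)*(-112)) - 210885 = (171056 - 7) - 210885 = 171049 - 210885 = -39836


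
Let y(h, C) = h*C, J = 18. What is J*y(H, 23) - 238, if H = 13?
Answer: 5144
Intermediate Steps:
y(h, C) = C*h
J*y(H, 23) - 238 = 18*(23*13) - 238 = 18*299 - 238 = 5382 - 238 = 5144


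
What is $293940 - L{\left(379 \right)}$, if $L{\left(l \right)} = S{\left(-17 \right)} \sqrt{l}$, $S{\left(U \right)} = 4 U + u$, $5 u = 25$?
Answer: $293940 + 63 \sqrt{379} \approx 2.9517 \cdot 10^{5}$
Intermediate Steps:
$u = 5$ ($u = \frac{1}{5} \cdot 25 = 5$)
$S{\left(U \right)} = 5 + 4 U$ ($S{\left(U \right)} = 4 U + 5 = 5 + 4 U$)
$L{\left(l \right)} = - 63 \sqrt{l}$ ($L{\left(l \right)} = \left(5 + 4 \left(-17\right)\right) \sqrt{l} = \left(5 - 68\right) \sqrt{l} = - 63 \sqrt{l}$)
$293940 - L{\left(379 \right)} = 293940 - - 63 \sqrt{379} = 293940 + 63 \sqrt{379}$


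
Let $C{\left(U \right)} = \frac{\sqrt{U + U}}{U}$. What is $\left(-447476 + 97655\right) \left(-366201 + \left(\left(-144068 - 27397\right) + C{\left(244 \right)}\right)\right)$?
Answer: $188086857786 - \frac{349821 \sqrt{122}}{122} \approx 1.8809 \cdot 10^{11}$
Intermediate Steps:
$C{\left(U \right)} = \frac{\sqrt{2}}{\sqrt{U}}$ ($C{\left(U \right)} = \frac{\sqrt{2 U}}{U} = \frac{\sqrt{2} \sqrt{U}}{U} = \frac{\sqrt{2}}{\sqrt{U}}$)
$\left(-447476 + 97655\right) \left(-366201 + \left(\left(-144068 - 27397\right) + C{\left(244 \right)}\right)\right) = \left(-447476 + 97655\right) \left(-366201 + \left(\left(-144068 - 27397\right) + \frac{\sqrt{2}}{2 \sqrt{61}}\right)\right) = - 349821 \left(-366201 - \left(171465 - \sqrt{2} \frac{\sqrt{61}}{122}\right)\right) = - 349821 \left(-366201 - \left(171465 - \frac{\sqrt{122}}{122}\right)\right) = - 349821 \left(-537666 + \frac{\sqrt{122}}{122}\right) = 188086857786 - \frac{349821 \sqrt{122}}{122}$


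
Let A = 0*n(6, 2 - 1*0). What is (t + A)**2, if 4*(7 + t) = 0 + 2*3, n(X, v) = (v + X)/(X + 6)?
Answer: 121/4 ≈ 30.250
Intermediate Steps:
n(X, v) = (X + v)/(6 + X)
A = 0 (A = 0*((6 + (2 - 1*0))/(6 + 6)) = 0*((6 + (2 + 0))/12) = 0*((6 + 2)/12) = 0*((1/12)*8) = 0*(2/3) = 0)
t = -11/2 (t = -7 + (0 + 2*3)/4 = -7 + (0 + 6)/4 = -7 + (1/4)*6 = -7 + 3/2 = -11/2 ≈ -5.5000)
(t + A)**2 = (-11/2 + 0)**2 = (-11/2)**2 = 121/4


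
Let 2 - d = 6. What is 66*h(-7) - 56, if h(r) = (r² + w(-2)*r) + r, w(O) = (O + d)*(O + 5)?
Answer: 11032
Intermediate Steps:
d = -4 (d = 2 - 1*6 = 2 - 6 = -4)
w(O) = (-4 + O)*(5 + O) (w(O) = (O - 4)*(O + 5) = (-4 + O)*(5 + O))
h(r) = r² - 17*r (h(r) = (r² + (-20 - 2 + (-2)²)*r) + r = (r² + (-20 - 2 + 4)*r) + r = (r² - 18*r) + r = r² - 17*r)
66*h(-7) - 56 = 66*(-7*(-17 - 7)) - 56 = 66*(-7*(-24)) - 56 = 66*168 - 56 = 11088 - 56 = 11032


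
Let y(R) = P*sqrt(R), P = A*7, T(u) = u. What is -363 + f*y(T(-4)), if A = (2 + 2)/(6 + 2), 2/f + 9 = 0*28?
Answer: -363 - 14*I/9 ≈ -363.0 - 1.5556*I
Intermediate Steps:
f = -2/9 (f = 2/(-9 + 0*28) = 2/(-9 + 0) = 2/(-9) = 2*(-1/9) = -2/9 ≈ -0.22222)
A = 1/2 (A = 4/8 = 4*(1/8) = 1/2 ≈ 0.50000)
P = 7/2 (P = (1/2)*7 = 7/2 ≈ 3.5000)
y(R) = 7*sqrt(R)/2
-363 + f*y(T(-4)) = -363 - 7*sqrt(-4)/9 = -363 - 7*2*I/9 = -363 - 14*I/9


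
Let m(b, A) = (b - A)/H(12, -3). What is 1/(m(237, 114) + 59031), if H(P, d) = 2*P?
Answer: 8/472289 ≈ 1.6939e-5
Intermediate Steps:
m(b, A) = -A/24 + b/24 (m(b, A) = (b - A)/((2*12)) = (b - A)/24 = (b - A)*(1/24) = -A/24 + b/24)
1/(m(237, 114) + 59031) = 1/((-1/24*114 + (1/24)*237) + 59031) = 1/((-19/4 + 79/8) + 59031) = 1/(41/8 + 59031) = 1/(472289/8) = 8/472289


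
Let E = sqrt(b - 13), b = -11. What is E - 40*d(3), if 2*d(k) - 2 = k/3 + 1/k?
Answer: -200/3 + 2*I*sqrt(6) ≈ -66.667 + 4.899*I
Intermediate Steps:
d(k) = 1 + 1/(2*k) + k/6 (d(k) = 1 + (k/3 + 1/k)/2 = 1 + (1/k + k/3)/2 = 1 + (1/(2*k) + k/6) = 1 + 1/(2*k) + k/6)
E = 2*I*sqrt(6) (E = sqrt(-11 - 13) = sqrt(-24) = 2*I*sqrt(6) ≈ 4.899*I)
E - 40*d(3) = 2*I*sqrt(6) - 20*(3 + 3*(6 + 3))/(3*3) = 2*I*sqrt(6) - 20*(3 + 3*9)/(3*3) = 2*I*sqrt(6) - 20*(3 + 27)/(3*3) = 2*I*sqrt(6) - 20*30/(3*3) = 2*I*sqrt(6) - 40*5/3 = 2*I*sqrt(6) - 200/3 = -200/3 + 2*I*sqrt(6)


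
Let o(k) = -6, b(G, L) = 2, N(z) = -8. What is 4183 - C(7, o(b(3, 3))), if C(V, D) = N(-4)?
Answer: 4191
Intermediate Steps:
C(V, D) = -8
4183 - C(7, o(b(3, 3))) = 4183 - 1*(-8) = 4183 + 8 = 4191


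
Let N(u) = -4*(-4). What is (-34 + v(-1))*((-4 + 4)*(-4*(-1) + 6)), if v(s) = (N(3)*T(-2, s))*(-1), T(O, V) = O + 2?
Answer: 0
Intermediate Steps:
T(O, V) = 2 + O
N(u) = 16
v(s) = 0 (v(s) = (16*(2 - 2))*(-1) = (16*0)*(-1) = 0*(-1) = 0)
(-34 + v(-1))*((-4 + 4)*(-4*(-1) + 6)) = (-34 + 0)*((-4 + 4)*(-4*(-1) + 6)) = -0*(4 + 6) = -0*10 = -34*0 = 0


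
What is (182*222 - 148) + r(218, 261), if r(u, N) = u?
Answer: 40474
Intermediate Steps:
(182*222 - 148) + r(218, 261) = (182*222 - 148) + 218 = (40404 - 148) + 218 = 40256 + 218 = 40474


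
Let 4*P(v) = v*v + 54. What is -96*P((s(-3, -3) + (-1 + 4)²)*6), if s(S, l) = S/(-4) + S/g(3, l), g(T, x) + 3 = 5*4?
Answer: -23259798/289 ≈ -80484.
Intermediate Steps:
g(T, x) = 17 (g(T, x) = -3 + 5*4 = -3 + 20 = 17)
s(S, l) = -13*S/68 (s(S, l) = S/(-4) + S/17 = S*(-¼) + S*(1/17) = -S/4 + S/17 = -13*S/68)
P(v) = 27/2 + v²/4 (P(v) = (v*v + 54)/4 = (v² + 54)/4 = (54 + v²)/4 = 27/2 + v²/4)
-96*P((s(-3, -3) + (-1 + 4)²)*6) = -96*(27/2 + ((-13/68*(-3) + (-1 + 4)²)*6)²/4) = -96*(27/2 + ((39/68 + 3²)*6)²/4) = -96*(27/2 + ((39/68 + 9)*6)²/4) = -96*(27/2 + ((651/68)*6)²/4) = -96*(27/2 + (1953/34)²/4) = -96*(27/2 + (¼)*(3814209/1156)) = -96*(27/2 + 3814209/4624) = -96*3876633/4624 = -23259798/289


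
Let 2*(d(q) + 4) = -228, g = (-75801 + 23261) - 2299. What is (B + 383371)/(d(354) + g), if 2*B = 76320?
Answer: -421531/54957 ≈ -7.6702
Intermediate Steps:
g = -54839 (g = -52540 - 2299 = -54839)
B = 38160 (B = (½)*76320 = 38160)
d(q) = -118 (d(q) = -4 + (½)*(-228) = -4 - 114 = -118)
(B + 383371)/(d(354) + g) = (38160 + 383371)/(-118 - 54839) = 421531/(-54957) = 421531*(-1/54957) = -421531/54957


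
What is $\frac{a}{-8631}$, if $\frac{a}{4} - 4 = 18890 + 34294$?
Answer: $- \frac{212752}{8631} \approx -24.65$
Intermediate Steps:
$a = 212752$ ($a = 16 + 4 \left(18890 + 34294\right) = 16 + 4 \cdot 53184 = 16 + 212736 = 212752$)
$\frac{a}{-8631} = \frac{212752}{-8631} = 212752 \left(- \frac{1}{8631}\right) = - \frac{212752}{8631}$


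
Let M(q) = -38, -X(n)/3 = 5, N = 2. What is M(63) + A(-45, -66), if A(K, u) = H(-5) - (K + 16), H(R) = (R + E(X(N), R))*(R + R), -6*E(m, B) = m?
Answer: 16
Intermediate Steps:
X(n) = -15 (X(n) = -3*5 = -15)
E(m, B) = -m/6
H(R) = 2*R*(5/2 + R) (H(R) = (R - ⅙*(-15))*(R + R) = (R + 5/2)*(2*R) = (5/2 + R)*(2*R) = 2*R*(5/2 + R))
A(K, u) = 9 - K (A(K, u) = -5*(5 + 2*(-5)) - (K + 16) = -5*(5 - 10) - (16 + K) = -5*(-5) + (-16 - K) = 25 + (-16 - K) = 9 - K)
M(63) + A(-45, -66) = -38 + (9 - 1*(-45)) = -38 + (9 + 45) = -38 + 54 = 16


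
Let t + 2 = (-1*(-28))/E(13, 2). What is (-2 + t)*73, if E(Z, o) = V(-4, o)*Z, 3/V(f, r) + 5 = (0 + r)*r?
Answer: -13432/39 ≈ -344.41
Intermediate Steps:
V(f, r) = 3/(-5 + r²) (V(f, r) = 3/(-5 + (0 + r)*r) = 3/(-5 + r*r) = 3/(-5 + r²))
E(Z, o) = 3*Z/(-5 + o²) (E(Z, o) = (3/(-5 + o²))*Z = 3*Z/(-5 + o²))
t = -106/39 (t = -2 + (-1*(-28))/((3*13/(-5 + 2²))) = -2 + 28/((3*13/(-5 + 4))) = -2 + 28/((3*13/(-1))) = -2 + 28/((3*13*(-1))) = -2 + 28/(-39) = -2 + 28*(-1/39) = -2 - 28/39 = -106/39 ≈ -2.7179)
(-2 + t)*73 = (-2 - 106/39)*73 = -184/39*73 = -13432/39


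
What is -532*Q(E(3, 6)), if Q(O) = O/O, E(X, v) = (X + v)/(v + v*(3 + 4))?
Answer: -532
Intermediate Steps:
E(X, v) = (X + v)/(8*v) (E(X, v) = (X + v)/(v + v*7) = (X + v)/(v + 7*v) = (X + v)/((8*v)) = (X + v)*(1/(8*v)) = (X + v)/(8*v))
Q(O) = 1
-532*Q(E(3, 6)) = -532*1 = -532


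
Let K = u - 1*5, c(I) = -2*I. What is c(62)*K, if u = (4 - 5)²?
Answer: 496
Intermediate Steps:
u = 1 (u = (-1)² = 1)
K = -4 (K = 1 - 1*5 = 1 - 5 = -4)
c(62)*K = -2*62*(-4) = -124*(-4) = 496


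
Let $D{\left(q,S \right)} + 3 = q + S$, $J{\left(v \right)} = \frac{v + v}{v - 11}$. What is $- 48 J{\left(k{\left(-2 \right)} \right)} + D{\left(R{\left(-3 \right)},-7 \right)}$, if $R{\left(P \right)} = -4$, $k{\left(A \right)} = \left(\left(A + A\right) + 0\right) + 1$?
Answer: $- \frac{242}{7} \approx -34.571$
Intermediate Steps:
$k{\left(A \right)} = 1 + 2 A$ ($k{\left(A \right)} = \left(2 A + 0\right) + 1 = 2 A + 1 = 1 + 2 A$)
$J{\left(v \right)} = \frac{2 v}{-11 + v}$
$D{\left(q,S \right)} = -3 + S + q$ ($D{\left(q,S \right)} = -3 + \left(q + S\right) = -3 + \left(S + q\right) = -3 + S + q$)
$- 48 J{\left(k{\left(-2 \right)} \right)} + D{\left(R{\left(-3 \right)},-7 \right)} = - 48 \frac{2 \left(1 + 2 \left(-2\right)\right)}{-11 + \left(1 + 2 \left(-2\right)\right)} - 14 = - 48 \frac{2 \left(1 - 4\right)}{-11 + \left(1 - 4\right)} - 14 = - 48 \cdot 2 \left(-3\right) \frac{1}{-11 - 3} - 14 = - 48 \cdot 2 \left(-3\right) \frac{1}{-14} - 14 = - 48 \cdot 2 \left(-3\right) \left(- \frac{1}{14}\right) - 14 = \left(-48\right) \frac{3}{7} - 14 = - \frac{144}{7} - 14 = - \frac{242}{7}$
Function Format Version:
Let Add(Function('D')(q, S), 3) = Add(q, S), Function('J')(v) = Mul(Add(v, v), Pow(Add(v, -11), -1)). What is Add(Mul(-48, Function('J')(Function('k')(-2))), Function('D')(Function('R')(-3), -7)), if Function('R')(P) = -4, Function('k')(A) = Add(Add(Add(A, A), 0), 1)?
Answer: Rational(-242, 7) ≈ -34.571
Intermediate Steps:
Function('k')(A) = Add(1, Mul(2, A)) (Function('k')(A) = Add(Add(Mul(2, A), 0), 1) = Add(Mul(2, A), 1) = Add(1, Mul(2, A)))
Function('J')(v) = Mul(2, v, Pow(Add(-11, v), -1)) (Function('J')(v) = Mul(Mul(2, v), Pow(Add(-11, v), -1)) = Mul(2, v, Pow(Add(-11, v), -1)))
Function('D')(q, S) = Add(-3, S, q) (Function('D')(q, S) = Add(-3, Add(q, S)) = Add(-3, Add(S, q)) = Add(-3, S, q))
Add(Mul(-48, Function('J')(Function('k')(-2))), Function('D')(Function('R')(-3), -7)) = Add(Mul(-48, Mul(2, Add(1, Mul(2, -2)), Pow(Add(-11, Add(1, Mul(2, -2))), -1))), Add(-3, -7, -4)) = Add(Mul(-48, Mul(2, Add(1, -4), Pow(Add(-11, Add(1, -4)), -1))), -14) = Add(Mul(-48, Mul(2, -3, Pow(Add(-11, -3), -1))), -14) = Add(Mul(-48, Mul(2, -3, Pow(-14, -1))), -14) = Add(Mul(-48, Mul(2, -3, Rational(-1, 14))), -14) = Add(Mul(-48, Rational(3, 7)), -14) = Add(Rational(-144, 7), -14) = Rational(-242, 7)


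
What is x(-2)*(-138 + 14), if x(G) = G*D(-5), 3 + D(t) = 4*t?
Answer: -5704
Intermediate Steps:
D(t) = -3 + 4*t
x(G) = -23*G (x(G) = G*(-3 + 4*(-5)) = G*(-3 - 20) = G*(-23) = -23*G)
x(-2)*(-138 + 14) = (-23*(-2))*(-138 + 14) = 46*(-124) = -5704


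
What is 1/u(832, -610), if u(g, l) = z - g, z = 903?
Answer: 1/71 ≈ 0.014085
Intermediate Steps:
u(g, l) = 903 - g
1/u(832, -610) = 1/(903 - 1*832) = 1/(903 - 832) = 1/71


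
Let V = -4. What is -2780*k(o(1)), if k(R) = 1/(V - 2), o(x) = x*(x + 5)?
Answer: 1390/3 ≈ 463.33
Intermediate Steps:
o(x) = x*(5 + x)
k(R) = -⅙ (k(R) = 1/(-4 - 2) = 1/(-6) = -⅙)
-2780*k(o(1)) = -2780*(-⅙) = 1390/3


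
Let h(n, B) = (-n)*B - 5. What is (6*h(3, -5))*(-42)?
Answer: -2520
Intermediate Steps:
h(n, B) = -5 - B*n (h(n, B) = -B*n - 5 = -5 - B*n)
(6*h(3, -5))*(-42) = (6*(-5 - 1*(-5)*3))*(-42) = (6*(-5 + 15))*(-42) = (6*10)*(-42) = 60*(-42) = -2520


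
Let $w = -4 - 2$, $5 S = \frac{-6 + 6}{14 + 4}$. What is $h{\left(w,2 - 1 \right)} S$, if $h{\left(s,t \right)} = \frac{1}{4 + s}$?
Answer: $0$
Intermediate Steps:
$S = 0$ ($S = \frac{\left(-6 + 6\right) \frac{1}{14 + 4}}{5} = \frac{0 \cdot \frac{1}{18}}{5} = \frac{1}{5} \cdot 0 = 0$)
$w = -6$
$h{\left(w,2 - 1 \right)} S = \frac{1}{4 - 6} \cdot 0 = \frac{1}{-2} \cdot 0 = \left(- \frac{1}{2}\right) 0 = 0$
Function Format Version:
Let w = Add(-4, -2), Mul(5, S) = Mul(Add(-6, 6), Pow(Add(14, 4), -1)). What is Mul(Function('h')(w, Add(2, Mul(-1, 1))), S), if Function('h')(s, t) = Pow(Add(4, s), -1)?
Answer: 0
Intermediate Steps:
S = 0 (S = Mul(Rational(1, 5), Mul(Add(-6, 6), Pow(Add(14, 4), -1))) = Mul(Rational(1, 5), Mul(0, Pow(18, -1))) = Mul(Rational(1, 5), Mul(0, Rational(1, 18))) = Mul(Rational(1, 5), 0) = 0)
w = -6
Mul(Function('h')(w, Add(2, Mul(-1, 1))), S) = Mul(Pow(Add(4, -6), -1), 0) = Mul(Pow(-2, -1), 0) = Mul(Rational(-1, 2), 0) = 0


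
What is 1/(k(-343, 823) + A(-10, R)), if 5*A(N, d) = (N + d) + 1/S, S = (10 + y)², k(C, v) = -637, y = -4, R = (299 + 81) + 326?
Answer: -180/89603 ≈ -0.0020089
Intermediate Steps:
R = 706 (R = 380 + 326 = 706)
S = 36 (S = (10 - 4)² = 6² = 36)
A(N, d) = 1/180 + N/5 + d/5 (A(N, d) = ((N + d) + 1/36)/5 = (1/36 + N + d)/5 = 1/180 + N/5 + d/5)
1/(k(-343, 823) + A(-10, R)) = 1/(-637 + (1/180 + (⅕)*(-10) + (⅕)*706)) = 1/(-637 + (1/180 - 2 + 706/5)) = 1/(-637 + 25057/180) = 1/(-89603/180) = -180/89603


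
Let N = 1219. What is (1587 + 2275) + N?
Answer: 5081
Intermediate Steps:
(1587 + 2275) + N = (1587 + 2275) + 1219 = 3862 + 1219 = 5081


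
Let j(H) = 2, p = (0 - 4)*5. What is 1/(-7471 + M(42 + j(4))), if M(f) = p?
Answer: -1/7491 ≈ -0.00013349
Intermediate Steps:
p = -20 (p = -4*5 = -20)
M(f) = -20
1/(-7471 + M(42 + j(4))) = 1/(-7471 - 20) = 1/(-7491) = -1/7491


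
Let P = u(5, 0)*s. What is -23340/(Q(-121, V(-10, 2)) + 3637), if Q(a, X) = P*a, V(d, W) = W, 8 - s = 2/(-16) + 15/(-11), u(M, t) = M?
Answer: 186720/16829 ≈ 11.095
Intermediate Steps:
s = 835/88 (s = 8 - (2/(-16) + 15/(-11)) = 8 - (2*(-1/16) + 15*(-1/11)) = 8 - (-⅛ - 15/11) = 8 - 1*(-131/88) = 8 + 131/88 = 835/88 ≈ 9.4886)
P = 4175/88 (P = 5*(835/88) = 4175/88 ≈ 47.443)
Q(a, X) = 4175*a/88
-23340/(Q(-121, V(-10, 2)) + 3637) = -23340/((4175/88)*(-121) + 3637) = -23340/(-45925/8 + 3637) = -23340/(-16829/8) = -23340*(-8/16829) = 186720/16829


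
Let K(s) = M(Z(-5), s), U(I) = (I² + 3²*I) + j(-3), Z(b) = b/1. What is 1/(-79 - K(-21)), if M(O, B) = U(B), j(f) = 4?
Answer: -1/335 ≈ -0.0029851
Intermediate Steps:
Z(b) = b (Z(b) = b*1 = b)
U(I) = 4 + I² + 9*I (U(I) = (I² + 3²*I) + 4 = (I² + 9*I) + 4 = 4 + I² + 9*I)
M(O, B) = 4 + B² + 9*B
K(s) = 4 + s² + 9*s
1/(-79 - K(-21)) = 1/(-79 - (4 + (-21)² + 9*(-21))) = 1/(-79 - (4 + 441 - 189)) = 1/(-79 - 1*256) = 1/(-79 - 256) = 1/(-335) = -1/335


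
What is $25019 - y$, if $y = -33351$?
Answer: $58370$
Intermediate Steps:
$25019 - y = 25019 - -33351 = 25019 + 33351 = 58370$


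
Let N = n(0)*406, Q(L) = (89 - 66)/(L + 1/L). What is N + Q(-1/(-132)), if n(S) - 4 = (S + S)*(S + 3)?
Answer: 28301236/17425 ≈ 1624.2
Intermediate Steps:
n(S) = 4 + 2*S*(3 + S) (n(S) = 4 + (S + S)*(S + 3) = 4 + (2*S)*(3 + S) = 4 + 2*S*(3 + S))
Q(L) = 23/(L + 1/L)
N = 1624 (N = (4 + 2*0² + 6*0)*406 = (4 + 2*0 + 0)*406 = (4 + 0 + 0)*406 = 4*406 = 1624)
N + Q(-1/(-132)) = 1624 + 23*(-1/(-132))/(1 + (-1/(-132))²) = 1624 + 23*(-1*(-1/132))/(1 + (-1*(-1/132))²) = 1624 + 23*(1/132)/(1 + (1/132)²) = 1624 + 23*(1/132)/(1 + 1/17424) = 1624 + 23*(1/132)/(17425/17424) = 1624 + 23*(1/132)*(17424/17425) = 1624 + 3036/17425 = 28301236/17425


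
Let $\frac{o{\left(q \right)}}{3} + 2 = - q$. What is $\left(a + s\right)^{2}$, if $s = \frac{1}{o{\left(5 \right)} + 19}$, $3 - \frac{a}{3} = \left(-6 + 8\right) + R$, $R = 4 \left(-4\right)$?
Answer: $\frac{10201}{4} \approx 2550.3$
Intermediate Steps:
$R = -16$
$o{\left(q \right)} = -6 - 3 q$ ($o{\left(q \right)} = -6 + 3 \left(- q\right) = -6 - 3 q$)
$a = 51$ ($a = 9 - 3 \left(\left(-6 + 8\right) - 16\right) = 9 - 3 \left(2 - 16\right) = 9 - -42 = 9 + 42 = 51$)
$s = - \frac{1}{2}$ ($s = \frac{1}{\left(-6 - 15\right) + 19} = \frac{1}{-21 + 19} = \frac{1}{-2} = - \frac{1}{2} \approx -0.5$)
$\left(a + s\right)^{2} = \left(51 - \frac{1}{2}\right)^{2} = \left(\frac{101}{2}\right)^{2} = \frac{10201}{4}$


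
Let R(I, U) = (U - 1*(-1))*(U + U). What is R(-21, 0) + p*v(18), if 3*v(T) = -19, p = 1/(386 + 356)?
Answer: -19/2226 ≈ -0.0085355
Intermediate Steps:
p = 1/742 ≈ 0.0013477
v(T) = -19/3 (v(T) = (⅓)*(-19) = -19/3)
R(I, U) = 2*U*(1 + U) (R(I, U) = (U + 1)*(2*U) = (1 + U)*(2*U) = 2*U*(1 + U))
R(-21, 0) + p*v(18) = 2*0*(1 + 0) + (1/742)*(-19/3) = 2*0*1 - 19/2226 = 0 - 19/2226 = -19/2226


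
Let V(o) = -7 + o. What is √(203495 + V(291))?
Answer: √203779 ≈ 451.42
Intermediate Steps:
√(203495 + V(291)) = √(203495 + (-7 + 291)) = √(203495 + 284) = √203779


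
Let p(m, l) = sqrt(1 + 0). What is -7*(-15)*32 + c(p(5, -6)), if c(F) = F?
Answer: 3361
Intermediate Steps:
p(m, l) = 1 (p(m, l) = sqrt(1) = 1)
-7*(-15)*32 + c(p(5, -6)) = -7*(-15)*32 + 1 = 105*32 + 1 = 3360 + 1 = 3361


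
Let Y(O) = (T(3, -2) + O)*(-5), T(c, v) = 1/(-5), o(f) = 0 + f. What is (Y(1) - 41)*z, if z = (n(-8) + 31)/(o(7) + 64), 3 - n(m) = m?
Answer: -1890/71 ≈ -26.620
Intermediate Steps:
o(f) = f
n(m) = 3 - m
T(c, v) = -⅕ (T(c, v) = 1*(-⅕) = -⅕)
Y(O) = 1 - 5*O (Y(O) = (-⅕ + O)*(-5) = 1 - 5*O)
z = 42/71 (z = ((3 - 1*(-8)) + 31)/(7 + 64) = ((3 + 8) + 31)/71 = (11 + 31)*(1/71) = 42*(1/71) = 42/71 ≈ 0.59155)
(Y(1) - 41)*z = ((1 - 5*1) - 41)*(42/71) = ((1 - 5) - 41)*(42/71) = (-4 - 41)*(42/71) = -45*42/71 = -1890/71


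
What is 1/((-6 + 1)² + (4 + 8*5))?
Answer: 1/69 ≈ 0.014493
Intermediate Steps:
1/((-6 + 1)² + (4 + 8*5)) = 1/((-5)² + (4 + 40)) = 1/(25 + 44) = 1/69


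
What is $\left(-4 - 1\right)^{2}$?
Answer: $25$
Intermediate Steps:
$\left(-4 - 1\right)^{2} = \left(-5\right)^{2} = 25$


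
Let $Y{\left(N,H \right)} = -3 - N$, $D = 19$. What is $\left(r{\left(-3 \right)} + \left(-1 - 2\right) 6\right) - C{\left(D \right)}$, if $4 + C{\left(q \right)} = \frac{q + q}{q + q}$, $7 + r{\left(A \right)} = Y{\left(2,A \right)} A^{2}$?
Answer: $-67$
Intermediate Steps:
$r{\left(A \right)} = -7 - 5 A^{2}$ ($r{\left(A \right)} = -7 + \left(-3 - 2\right) A^{2} = -7 - 5 A^{2}$)
$C{\left(q \right)} = -3$ ($C{\left(q \right)} = -4 + \frac{q + q}{q + q} = -4 + \frac{2 q}{2 q} = -4 + 2 q \frac{1}{2 q} = -4 + 1 = -3$)
$\left(r{\left(-3 \right)} + \left(-1 - 2\right) 6\right) - C{\left(D \right)} = \left(\left(-7 - 5 \left(-3\right)^{2}\right) + \left(-1 - 2\right) 6\right) - -3 = \left(\left(-7 - 45\right) + \left(-1 - 2\right) 6\right) + 3 = \left(\left(-7 - 45\right) - 18\right) + 3 = \left(-52 - 18\right) + 3 = -70 + 3 = -67$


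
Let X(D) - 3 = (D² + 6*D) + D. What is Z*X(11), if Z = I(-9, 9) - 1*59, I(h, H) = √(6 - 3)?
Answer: -11859 + 201*√3 ≈ -11511.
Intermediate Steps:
I(h, H) = √3
X(D) = 3 + D² + 7*D (X(D) = 3 + ((D² + 6*D) + D) = 3 + (D² + 7*D) = 3 + D² + 7*D)
Z = -59 + √3 (Z = √3 - 1*59 = √3 - 59 = -59 + √3 ≈ -57.268)
Z*X(11) = (-59 + √3)*(3 + 11² + 7*11) = (-59 + √3)*(3 + 121 + 77) = (-59 + √3)*201 = -11859 + 201*√3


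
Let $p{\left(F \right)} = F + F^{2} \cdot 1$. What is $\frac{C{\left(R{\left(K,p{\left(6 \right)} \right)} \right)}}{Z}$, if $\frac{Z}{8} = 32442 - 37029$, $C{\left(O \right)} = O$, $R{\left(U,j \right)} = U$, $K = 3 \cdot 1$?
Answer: $- \frac{1}{12232} \approx -8.1753 \cdot 10^{-5}$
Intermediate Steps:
$p{\left(F \right)} = F + F^{2}$
$K = 3$
$Z = -36696$ ($Z = 8 \left(32442 - 37029\right) = 8 \left(-4587\right) = -36696$)
$\frac{C{\left(R{\left(K,p{\left(6 \right)} \right)} \right)}}{Z} = \frac{3}{-36696} = 3 \left(- \frac{1}{36696}\right) = - \frac{1}{12232}$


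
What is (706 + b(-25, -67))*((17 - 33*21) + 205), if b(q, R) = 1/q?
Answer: -8312679/25 ≈ -3.3251e+5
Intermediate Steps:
(706 + b(-25, -67))*((17 - 33*21) + 205) = (706 + 1/(-25))*((17 - 33*21) + 205) = (706 - 1/25)*((17 - 693) + 205) = 17649*(-676 + 205)/25 = (17649/25)*(-471) = -8312679/25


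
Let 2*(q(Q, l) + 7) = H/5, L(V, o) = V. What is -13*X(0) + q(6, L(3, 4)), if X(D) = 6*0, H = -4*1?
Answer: -37/5 ≈ -7.4000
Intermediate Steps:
H = -4
q(Q, l) = -37/5 (q(Q, l) = -7 + (-4/5)/2 = -7 + (-4*⅕)/2 = -7 + (½)*(-⅘) = -7 - ⅖ = -37/5)
X(D) = 0
-13*X(0) + q(6, L(3, 4)) = -13*0 - 37/5 = 0 - 37/5 = -37/5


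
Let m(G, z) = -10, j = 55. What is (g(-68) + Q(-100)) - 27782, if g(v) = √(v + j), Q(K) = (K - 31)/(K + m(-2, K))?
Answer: -3055889/110 + I*√13 ≈ -27781.0 + 3.6056*I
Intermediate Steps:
Q(K) = (-31 + K)/(-10 + K) (Q(K) = (K - 31)/(K - 10) = (-31 + K)/(-10 + K))
g(v) = √(55 + v) (g(v) = √(v + 55) = √(55 + v))
(g(-68) + Q(-100)) - 27782 = (√(55 - 68) + (-31 - 100)/(-10 - 100)) - 27782 = (√(-13) - 131/(-110)) - 27782 = (I*√13 - 1/110*(-131)) - 27782 = (I*√13 + 131/110) - 27782 = (131/110 + I*√13) - 27782 = -3055889/110 + I*√13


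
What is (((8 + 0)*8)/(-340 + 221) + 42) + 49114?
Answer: 5849500/119 ≈ 49155.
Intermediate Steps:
(((8 + 0)*8)/(-340 + 221) + 42) + 49114 = ((8*8)/(-119) + 42) + 49114 = (-1/119*64 + 42) + 49114 = (-64/119 + 42) + 49114 = 4934/119 + 49114 = 5849500/119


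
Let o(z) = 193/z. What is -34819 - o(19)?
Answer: -661754/19 ≈ -34829.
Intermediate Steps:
-34819 - o(19) = -34819 - 193/19 = -661754/19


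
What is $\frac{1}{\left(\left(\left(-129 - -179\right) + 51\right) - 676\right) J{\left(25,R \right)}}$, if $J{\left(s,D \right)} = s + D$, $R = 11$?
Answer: $- \frac{1}{20700} \approx -4.8309 \cdot 10^{-5}$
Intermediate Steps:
$J{\left(s,D \right)} = D + s$
$\frac{1}{\left(\left(\left(-129 - -179\right) + 51\right) - 676\right) J{\left(25,R \right)}} = \frac{1}{\left(\left(\left(-129 - -179\right) + 51\right) - 676\right) \left(11 + 25\right)} = \frac{1}{\left(\left(\left(-129 + 179\right) + 51\right) - 676\right) 36} = \frac{1}{\left(\left(50 + 51\right) - 676\right) 36} = \frac{1}{\left(101 - 676\right) 36} = \frac{1}{\left(-575\right) 36} = \frac{1}{-20700} = - \frac{1}{20700}$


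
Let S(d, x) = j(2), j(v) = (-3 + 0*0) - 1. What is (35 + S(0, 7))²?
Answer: 961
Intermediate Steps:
j(v) = -4 (j(v) = (-3 + 0) - 1 = -3 - 1 = -4)
S(d, x) = -4
(35 + S(0, 7))² = (35 - 4)² = 31² = 961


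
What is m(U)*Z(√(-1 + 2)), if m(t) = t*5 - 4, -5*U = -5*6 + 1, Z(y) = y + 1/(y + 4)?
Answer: 30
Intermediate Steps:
Z(y) = y + 1/(4 + y)
U = 29/5 (U = -(-5*6 + 1)/5 = -(-30 + 1)/5 = -⅕*(-29) = 29/5 ≈ 5.8000)
m(t) = -4 + 5*t (m(t) = 5*t - 4 = -4 + 5*t)
m(U)*Z(√(-1 + 2)) = (-4 + 5*(29/5))*((1 + (√(-1 + 2))² + 4*√(-1 + 2))/(4 + √(-1 + 2))) = (-4 + 29)*((1 + (√1)² + 4*√1)/(4 + √1)) = 25*((1 + 1² + 4*1)/(4 + 1)) = 25*((1 + 1 + 4)/5) = 25*((⅕)*6) = 25*(6/5) = 30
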